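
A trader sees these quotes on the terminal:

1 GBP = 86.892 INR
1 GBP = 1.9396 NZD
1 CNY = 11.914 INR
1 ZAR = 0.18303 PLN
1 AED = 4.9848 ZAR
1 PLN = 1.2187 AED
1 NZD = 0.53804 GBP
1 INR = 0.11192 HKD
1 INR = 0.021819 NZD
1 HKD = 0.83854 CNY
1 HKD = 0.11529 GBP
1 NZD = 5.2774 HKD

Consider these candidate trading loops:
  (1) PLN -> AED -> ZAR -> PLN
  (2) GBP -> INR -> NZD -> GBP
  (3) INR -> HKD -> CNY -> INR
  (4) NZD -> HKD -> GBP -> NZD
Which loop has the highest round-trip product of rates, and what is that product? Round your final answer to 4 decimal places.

(1) 1.2187 × 4.9848 × 0.18303 = 1.11190
(2) 86.892 × 0.021819 × 0.53804 = 1.02007
(3) 0.11192 × 0.83854 × 11.914 = 1.11812
(4) 5.2774 × 0.11529 × 1.9396 = 1.18011
Highest is cycle (4) at 1.1801 (>1, arbitrage).

1.1801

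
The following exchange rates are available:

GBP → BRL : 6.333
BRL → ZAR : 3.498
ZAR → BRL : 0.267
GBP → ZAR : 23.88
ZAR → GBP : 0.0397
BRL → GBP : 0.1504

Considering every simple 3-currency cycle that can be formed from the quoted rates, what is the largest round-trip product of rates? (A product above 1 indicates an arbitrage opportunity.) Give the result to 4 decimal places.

0.9589

ZAR→BRL→GBP→ZAR: 0.267 × 0.1504 × 23.88 = 0.95894
ZAR→GBP→BRL→ZAR: 0.0397 × 6.333 × 3.498 = 0.87947
Maximum is ZAR→BRL→GBP→ZAR at 0.9589; no arbitrage — every cycle loses value.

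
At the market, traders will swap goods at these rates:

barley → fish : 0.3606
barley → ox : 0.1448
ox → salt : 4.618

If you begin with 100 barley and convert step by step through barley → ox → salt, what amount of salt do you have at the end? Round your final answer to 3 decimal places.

100 barley × 0.1448 = 14.48 ox
14.48 ox × 4.618 = 66.86864 salt

66.869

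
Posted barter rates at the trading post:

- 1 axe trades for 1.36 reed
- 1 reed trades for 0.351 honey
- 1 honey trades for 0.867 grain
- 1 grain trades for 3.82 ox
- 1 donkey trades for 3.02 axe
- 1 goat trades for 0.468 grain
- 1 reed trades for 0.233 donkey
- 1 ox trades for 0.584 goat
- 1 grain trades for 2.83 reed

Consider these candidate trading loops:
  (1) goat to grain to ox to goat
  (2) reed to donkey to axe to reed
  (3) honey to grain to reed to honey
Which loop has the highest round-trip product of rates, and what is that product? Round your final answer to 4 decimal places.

(1) 0.468 × 3.82 × 0.584 = 1.04405
(2) 0.233 × 3.02 × 1.36 = 0.95698
(3) 0.867 × 2.83 × 0.351 = 0.86122
Highest is cycle (1) at 1.0441 (>1, arbitrage).

1.0441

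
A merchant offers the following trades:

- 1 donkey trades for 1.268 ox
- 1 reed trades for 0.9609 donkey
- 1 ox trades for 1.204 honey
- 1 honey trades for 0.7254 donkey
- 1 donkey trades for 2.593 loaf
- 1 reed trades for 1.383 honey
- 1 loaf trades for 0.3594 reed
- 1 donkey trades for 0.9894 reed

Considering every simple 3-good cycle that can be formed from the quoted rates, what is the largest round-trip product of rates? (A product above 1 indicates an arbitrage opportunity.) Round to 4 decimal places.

1.1074

donkey→ox→honey→donkey: 1.268 × 1.204 × 0.7254 = 1.10745
donkey→reed→honey→donkey: 0.9894 × 1.383 × 0.7254 = 0.99259
donkey→loaf→reed→donkey: 2.593 × 0.3594 × 0.9609 = 0.89549
Maximum is donkey→ox→honey→donkey at 1.1074; arbitrage exists.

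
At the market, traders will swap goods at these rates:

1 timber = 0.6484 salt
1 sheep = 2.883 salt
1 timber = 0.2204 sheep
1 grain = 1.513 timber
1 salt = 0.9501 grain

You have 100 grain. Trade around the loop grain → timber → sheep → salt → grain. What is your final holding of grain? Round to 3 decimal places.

91.341

100 grain × 1.513 = 151.3 timber
151.3 timber × 0.2204 = 33.34652 sheep
33.34652 sheep × 2.883 = 96.13801716 salt
96.13801716 salt × 0.9501 = 91.340730103716 grain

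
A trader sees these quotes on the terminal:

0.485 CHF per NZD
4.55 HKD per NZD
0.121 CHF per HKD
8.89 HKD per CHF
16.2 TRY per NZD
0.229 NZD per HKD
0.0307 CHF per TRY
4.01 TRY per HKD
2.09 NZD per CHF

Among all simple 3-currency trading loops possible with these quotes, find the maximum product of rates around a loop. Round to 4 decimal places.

1.1506

CHF→NZD→HKD→CHF: 2.09 × 4.55 × 0.121 = 1.15065
CHF→HKD→TRY→CHF: 8.89 × 4.01 × 0.0307 = 1.09442
CHF→NZD→TRY→CHF: 2.09 × 16.2 × 0.0307 = 1.03944
CHF→HKD→NZD→CHF: 8.89 × 0.229 × 0.485 = 0.98737
Maximum is CHF→NZD→HKD→CHF at 1.1506; arbitrage exists.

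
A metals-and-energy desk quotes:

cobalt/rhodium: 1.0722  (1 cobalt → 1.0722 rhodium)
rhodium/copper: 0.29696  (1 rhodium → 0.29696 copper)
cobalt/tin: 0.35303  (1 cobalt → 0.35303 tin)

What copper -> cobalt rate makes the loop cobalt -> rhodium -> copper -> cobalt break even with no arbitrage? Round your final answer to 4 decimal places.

3.1407

Known legs of the cycle: 1.0722 × 0.29696 = 0.318400512
For no arbitrage the full-cycle product must be 1, so the missing rate is 1 / 0.318400512 ≈ 3.140698.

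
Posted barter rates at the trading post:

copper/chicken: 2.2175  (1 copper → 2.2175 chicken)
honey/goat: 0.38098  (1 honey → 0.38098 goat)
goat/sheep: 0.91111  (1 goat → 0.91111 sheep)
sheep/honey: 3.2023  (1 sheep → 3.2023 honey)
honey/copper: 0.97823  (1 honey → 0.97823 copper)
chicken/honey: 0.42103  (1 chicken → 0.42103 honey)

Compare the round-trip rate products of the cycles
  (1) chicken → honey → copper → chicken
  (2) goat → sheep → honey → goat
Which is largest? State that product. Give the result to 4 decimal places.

1.1116

(1) 0.42103 × 0.97823 × 2.2175 = 0.91331
(2) 0.91111 × 3.2023 × 0.38098 = 1.11157
Highest is cycle (2) at 1.1116 (>1, arbitrage).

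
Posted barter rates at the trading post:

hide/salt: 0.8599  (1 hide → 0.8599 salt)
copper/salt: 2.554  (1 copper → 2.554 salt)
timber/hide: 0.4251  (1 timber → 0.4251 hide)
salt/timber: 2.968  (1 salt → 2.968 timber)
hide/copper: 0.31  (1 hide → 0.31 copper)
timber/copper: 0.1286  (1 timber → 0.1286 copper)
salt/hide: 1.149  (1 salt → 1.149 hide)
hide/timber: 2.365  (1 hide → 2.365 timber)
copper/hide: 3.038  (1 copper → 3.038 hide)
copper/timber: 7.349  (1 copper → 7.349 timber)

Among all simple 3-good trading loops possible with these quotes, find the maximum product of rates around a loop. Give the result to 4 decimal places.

1.0849

salt→timber→hide→salt: 2.968 × 0.4251 × 0.8599 = 1.08493
salt→timber→copper→salt: 2.968 × 0.1286 × 2.554 = 0.97482
copper→timber→hide→copper: 7.349 × 0.4251 × 0.31 = 0.96846
copper→hide→timber→copper: 3.038 × 2.365 × 0.1286 = 0.92397
salt→hide→copper→salt: 1.149 × 0.31 × 2.554 = 0.90971
Maximum is salt→timber→hide→salt at 1.0849; arbitrage exists.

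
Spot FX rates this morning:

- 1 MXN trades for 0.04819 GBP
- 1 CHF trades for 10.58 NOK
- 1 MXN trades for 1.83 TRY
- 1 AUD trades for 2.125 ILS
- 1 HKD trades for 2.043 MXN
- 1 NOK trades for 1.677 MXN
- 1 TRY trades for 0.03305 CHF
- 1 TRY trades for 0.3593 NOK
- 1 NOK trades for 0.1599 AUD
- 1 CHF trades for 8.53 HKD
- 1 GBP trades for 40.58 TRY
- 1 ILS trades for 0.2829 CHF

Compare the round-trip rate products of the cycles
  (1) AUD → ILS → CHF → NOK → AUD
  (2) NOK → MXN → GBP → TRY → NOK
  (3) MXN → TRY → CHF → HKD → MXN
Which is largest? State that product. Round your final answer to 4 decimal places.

1.1783

(1) 2.125 × 0.2829 × 10.58 × 0.1599 = 1.01701
(2) 1.677 × 0.04819 × 40.58 × 0.3593 = 1.17831
(3) 1.83 × 0.03305 × 8.53 × 2.043 = 1.05400
Highest is cycle (2) at 1.1783 (>1, arbitrage).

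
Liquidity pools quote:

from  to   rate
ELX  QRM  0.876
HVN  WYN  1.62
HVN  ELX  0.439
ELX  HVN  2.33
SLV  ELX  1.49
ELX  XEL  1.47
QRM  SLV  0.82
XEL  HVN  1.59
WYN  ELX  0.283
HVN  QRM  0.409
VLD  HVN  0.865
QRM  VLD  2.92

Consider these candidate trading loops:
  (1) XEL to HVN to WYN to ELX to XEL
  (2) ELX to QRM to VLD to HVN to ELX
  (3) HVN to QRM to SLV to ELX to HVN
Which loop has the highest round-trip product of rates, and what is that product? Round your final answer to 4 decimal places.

(1) 1.59 × 1.62 × 0.283 × 1.47 = 1.07156
(2) 0.876 × 2.92 × 0.865 × 0.439 = 0.97133
(3) 0.409 × 0.82 × 1.49 × 2.33 = 1.16434
Highest is cycle (3) at 1.1643 (>1, arbitrage).

1.1643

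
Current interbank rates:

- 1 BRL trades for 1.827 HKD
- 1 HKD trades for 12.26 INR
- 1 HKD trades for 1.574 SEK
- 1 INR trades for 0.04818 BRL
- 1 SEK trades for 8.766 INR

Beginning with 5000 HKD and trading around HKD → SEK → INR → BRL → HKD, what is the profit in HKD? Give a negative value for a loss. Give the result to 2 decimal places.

1072.70

5000 HKD × 1.574 = 7870 SEK
7870 SEK × 8.766 = 68988.42 INR
68988.42 INR × 0.04818 = 3323.8620756 BRL
3323.8620756 BRL × 1.827 = 6072.6960121212 HKD
Net change: 6072.6960121212 − 5000 = 1072.6960121212 HKD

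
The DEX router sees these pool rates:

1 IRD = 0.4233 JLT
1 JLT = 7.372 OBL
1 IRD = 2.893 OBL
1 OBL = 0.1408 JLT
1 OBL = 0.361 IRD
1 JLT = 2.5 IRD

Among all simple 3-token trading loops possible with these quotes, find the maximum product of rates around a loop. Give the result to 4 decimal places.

OBL→IRD→JLT→OBL: 0.361 × 0.4233 × 7.372 = 1.12652
OBL→JLT→IRD→OBL: 0.1408 × 2.5 × 2.893 = 1.01834
Maximum is OBL→IRD→JLT→OBL at 1.1265; arbitrage exists.

1.1265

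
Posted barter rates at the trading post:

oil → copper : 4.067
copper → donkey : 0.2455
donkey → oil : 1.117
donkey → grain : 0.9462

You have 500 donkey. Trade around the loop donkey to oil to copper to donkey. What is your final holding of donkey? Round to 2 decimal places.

500 donkey × 1.117 = 558.5 oil
558.5 oil × 4.067 = 2271.4195 copper
2271.4195 copper × 0.2455 = 557.63348725 donkey

557.63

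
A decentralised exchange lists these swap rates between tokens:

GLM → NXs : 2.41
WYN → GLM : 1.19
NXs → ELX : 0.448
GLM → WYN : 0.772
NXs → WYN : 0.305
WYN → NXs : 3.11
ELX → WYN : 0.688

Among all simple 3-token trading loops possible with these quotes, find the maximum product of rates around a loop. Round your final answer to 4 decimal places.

0.9586

ELX→WYN→NXs→ELX: 0.688 × 3.11 × 0.448 = 0.95858
GLM→NXs→WYN→GLM: 2.41 × 0.305 × 1.19 = 0.87471
Maximum is ELX→WYN→NXs→ELX at 0.9586; no arbitrage — every cycle loses value.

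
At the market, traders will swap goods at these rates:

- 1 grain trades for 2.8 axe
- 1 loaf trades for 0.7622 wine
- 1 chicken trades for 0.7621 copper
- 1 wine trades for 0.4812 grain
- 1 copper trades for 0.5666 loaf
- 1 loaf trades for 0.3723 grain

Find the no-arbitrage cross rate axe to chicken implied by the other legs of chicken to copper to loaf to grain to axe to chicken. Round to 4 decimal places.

Known legs of the cycle: 0.7621 × 0.5666 × 0.3723 × 2.8 = 0.4501317006984
For no arbitrage the full-cycle product must be 1, so the missing rate is 1 / 0.4501317006984 ≈ 2.221572.

2.2216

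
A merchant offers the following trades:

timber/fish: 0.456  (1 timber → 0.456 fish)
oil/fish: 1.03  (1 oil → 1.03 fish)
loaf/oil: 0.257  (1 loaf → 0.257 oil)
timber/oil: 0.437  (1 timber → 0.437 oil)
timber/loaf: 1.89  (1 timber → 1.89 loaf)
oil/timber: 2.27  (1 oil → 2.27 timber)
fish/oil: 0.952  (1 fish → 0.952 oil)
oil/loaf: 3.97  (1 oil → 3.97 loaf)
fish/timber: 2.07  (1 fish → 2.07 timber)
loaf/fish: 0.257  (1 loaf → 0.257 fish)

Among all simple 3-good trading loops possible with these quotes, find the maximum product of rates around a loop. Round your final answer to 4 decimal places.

loaf→oil→timber→loaf: 0.257 × 2.27 × 1.89 = 1.10261
loaf→fish→timber→loaf: 0.257 × 2.07 × 1.89 = 1.00546
oil→timber→fish→oil: 2.27 × 0.456 × 0.952 = 0.98543
loaf→fish→oil→loaf: 0.257 × 0.952 × 3.97 = 0.97132
oil→fish→timber→oil: 1.03 × 2.07 × 0.437 = 0.93173
Maximum is loaf→oil→timber→loaf at 1.1026; arbitrage exists.

1.1026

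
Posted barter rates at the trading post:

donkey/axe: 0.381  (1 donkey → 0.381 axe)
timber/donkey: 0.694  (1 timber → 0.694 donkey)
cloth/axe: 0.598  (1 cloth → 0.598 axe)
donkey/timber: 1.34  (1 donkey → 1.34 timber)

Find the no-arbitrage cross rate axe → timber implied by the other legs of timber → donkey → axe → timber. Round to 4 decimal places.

Known legs of the cycle: 0.694 × 0.381 = 0.264414
For no arbitrage the full-cycle product must be 1, so the missing rate is 1 / 0.264414 ≈ 3.781948.

3.7819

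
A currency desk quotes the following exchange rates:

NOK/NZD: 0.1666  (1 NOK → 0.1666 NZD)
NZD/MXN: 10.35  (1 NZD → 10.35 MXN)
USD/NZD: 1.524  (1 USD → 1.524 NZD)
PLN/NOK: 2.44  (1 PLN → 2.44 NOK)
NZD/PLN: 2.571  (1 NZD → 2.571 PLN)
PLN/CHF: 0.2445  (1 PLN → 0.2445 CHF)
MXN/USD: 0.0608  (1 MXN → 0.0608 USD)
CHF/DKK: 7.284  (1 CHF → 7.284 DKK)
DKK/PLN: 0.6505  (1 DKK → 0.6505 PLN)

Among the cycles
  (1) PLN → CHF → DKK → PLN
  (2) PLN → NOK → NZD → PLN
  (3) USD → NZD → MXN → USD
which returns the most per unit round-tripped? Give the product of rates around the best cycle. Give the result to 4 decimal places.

(1) 0.2445 × 7.284 × 0.6505 = 1.15850
(2) 2.44 × 0.1666 × 2.571 = 1.04512
(3) 1.524 × 10.35 × 0.0608 = 0.95902
Highest is cycle (1) at 1.1585 (>1, arbitrage).

1.1585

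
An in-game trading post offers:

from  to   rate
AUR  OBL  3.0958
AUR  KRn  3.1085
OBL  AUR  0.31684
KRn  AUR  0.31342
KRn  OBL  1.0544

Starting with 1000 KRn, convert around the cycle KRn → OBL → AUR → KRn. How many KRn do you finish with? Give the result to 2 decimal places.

1038.48

1000 KRn × 1.0544 = 1054.4 OBL
1054.4 OBL × 0.31684 = 334.076096 AUR
334.076096 AUR × 3.1085 = 1038.475544416 KRn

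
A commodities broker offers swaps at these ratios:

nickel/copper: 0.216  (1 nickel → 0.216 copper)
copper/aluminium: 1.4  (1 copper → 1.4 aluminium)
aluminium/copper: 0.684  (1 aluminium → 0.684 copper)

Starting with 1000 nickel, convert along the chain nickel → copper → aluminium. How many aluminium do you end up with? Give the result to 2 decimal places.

1000 nickel × 0.216 = 216 copper
216 copper × 1.4 = 302.4 aluminium

302.40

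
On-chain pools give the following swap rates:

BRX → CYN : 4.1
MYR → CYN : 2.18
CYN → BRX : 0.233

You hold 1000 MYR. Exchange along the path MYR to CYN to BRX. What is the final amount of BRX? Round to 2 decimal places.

507.94

1000 MYR × 2.18 = 2180 CYN
2180 CYN × 0.233 = 507.94 BRX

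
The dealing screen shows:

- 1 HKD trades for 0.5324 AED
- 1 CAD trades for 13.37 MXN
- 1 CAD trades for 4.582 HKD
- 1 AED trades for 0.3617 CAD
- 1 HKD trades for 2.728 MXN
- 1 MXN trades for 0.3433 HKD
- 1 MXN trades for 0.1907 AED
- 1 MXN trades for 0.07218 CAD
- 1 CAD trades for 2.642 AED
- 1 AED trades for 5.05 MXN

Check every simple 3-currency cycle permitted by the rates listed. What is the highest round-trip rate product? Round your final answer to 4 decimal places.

0.9630

MXN→CAD→AED→MXN: 0.07218 × 2.642 × 5.05 = 0.96303
MXN→HKD→AED→MXN: 0.3433 × 0.5324 × 5.05 = 0.92300
MXN→AED→CAD→MXN: 0.1907 × 0.3617 × 13.37 = 0.92221
MXN→CAD→HKD→MXN: 0.07218 × 4.582 × 2.728 = 0.90223
CAD→HKD→AED→CAD: 4.582 × 0.5324 × 0.3617 = 0.88235
Maximum is MXN→CAD→AED→MXN at 0.9630; no arbitrage — every cycle loses value.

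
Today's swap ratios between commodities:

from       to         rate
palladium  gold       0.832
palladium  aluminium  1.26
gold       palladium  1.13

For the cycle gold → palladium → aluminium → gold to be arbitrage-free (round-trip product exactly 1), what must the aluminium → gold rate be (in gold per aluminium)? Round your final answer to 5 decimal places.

Known legs of the cycle: 1.13 × 1.26 = 1.4238
For no arbitrage the full-cycle product must be 1, so the missing rate is 1 / 1.4238 ≈ 0.7023458.

0.70235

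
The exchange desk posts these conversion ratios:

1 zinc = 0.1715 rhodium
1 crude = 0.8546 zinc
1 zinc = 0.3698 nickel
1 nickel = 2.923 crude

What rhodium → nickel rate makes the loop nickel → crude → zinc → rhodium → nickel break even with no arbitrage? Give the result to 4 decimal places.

Known legs of the cycle: 2.923 × 0.8546 × 0.1715 = 0.4284062797
For no arbitrage the full-cycle product must be 1, so the missing rate is 1 / 0.4284062797 ≈ 2.334233.

2.3342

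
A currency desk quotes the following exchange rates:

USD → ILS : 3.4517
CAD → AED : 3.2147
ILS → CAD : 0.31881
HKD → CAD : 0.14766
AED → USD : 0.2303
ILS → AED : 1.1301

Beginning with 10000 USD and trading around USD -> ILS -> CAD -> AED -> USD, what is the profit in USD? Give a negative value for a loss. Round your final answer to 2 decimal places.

10000 USD × 3.4517 = 34517 ILS
34517 ILS × 0.31881 = 11004.36477 CAD
11004.36477 CAD × 3.2147 = 35375.731426119 AED
35375.731426119 AED × 0.2303 = 8147.0309474352057 USD
Net change: 8147.0309474352057 − 10000 = -1852.9690525647943 USD

-1852.97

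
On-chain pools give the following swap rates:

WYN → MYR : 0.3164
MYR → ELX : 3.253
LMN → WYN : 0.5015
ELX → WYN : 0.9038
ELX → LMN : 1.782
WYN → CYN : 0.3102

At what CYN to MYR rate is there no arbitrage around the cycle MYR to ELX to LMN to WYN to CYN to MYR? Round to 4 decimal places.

1.1089

Known legs of the cycle: 3.253 × 1.782 × 0.5015 × 0.3102 = 0.9017880870438
For no arbitrage the full-cycle product must be 1, so the missing rate is 1 / 0.9017880870438 ≈ 1.108908.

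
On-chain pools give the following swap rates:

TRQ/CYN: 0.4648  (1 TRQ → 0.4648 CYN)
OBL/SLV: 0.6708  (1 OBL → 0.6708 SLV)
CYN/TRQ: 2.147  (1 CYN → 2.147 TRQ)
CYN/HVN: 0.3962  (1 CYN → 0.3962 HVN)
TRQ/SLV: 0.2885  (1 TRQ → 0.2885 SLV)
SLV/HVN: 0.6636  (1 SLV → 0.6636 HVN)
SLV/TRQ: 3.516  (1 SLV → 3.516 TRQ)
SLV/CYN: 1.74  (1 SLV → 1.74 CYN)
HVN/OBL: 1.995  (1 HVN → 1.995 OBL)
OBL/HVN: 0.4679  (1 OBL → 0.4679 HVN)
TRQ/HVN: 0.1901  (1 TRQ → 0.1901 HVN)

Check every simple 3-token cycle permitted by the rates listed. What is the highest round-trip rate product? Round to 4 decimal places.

TRQ→SLV→CYN→TRQ: 0.2885 × 1.74 × 2.147 = 1.07777
OBL→SLV→HVN→OBL: 0.6708 × 0.6636 × 1.995 = 0.88806
Maximum is TRQ→SLV→CYN→TRQ at 1.0778; arbitrage exists.

1.0778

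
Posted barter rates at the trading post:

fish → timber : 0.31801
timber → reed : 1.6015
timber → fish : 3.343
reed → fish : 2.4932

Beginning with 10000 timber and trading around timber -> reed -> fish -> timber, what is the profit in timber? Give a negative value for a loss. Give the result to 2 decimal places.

2697.69

10000 timber × 1.6015 = 16015 reed
16015 reed × 2.4932 = 39928.598 fish
39928.598 fish × 0.31801 = 12697.69344998 timber
Net change: 12697.69344998 − 10000 = 2697.69344998 timber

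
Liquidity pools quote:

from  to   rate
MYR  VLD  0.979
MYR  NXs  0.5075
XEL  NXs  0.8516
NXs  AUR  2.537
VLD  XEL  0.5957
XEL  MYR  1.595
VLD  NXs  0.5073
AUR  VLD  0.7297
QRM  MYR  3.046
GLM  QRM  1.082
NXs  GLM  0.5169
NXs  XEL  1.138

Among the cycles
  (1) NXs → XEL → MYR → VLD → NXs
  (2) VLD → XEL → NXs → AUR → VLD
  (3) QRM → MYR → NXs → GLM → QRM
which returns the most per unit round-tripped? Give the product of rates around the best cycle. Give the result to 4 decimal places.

(1) 1.138 × 1.595 × 0.979 × 0.5073 = 0.90147
(2) 0.5957 × 0.8516 × 2.537 × 0.7297 = 0.93914
(3) 3.046 × 0.5075 × 0.5169 × 1.082 = 0.86457
Highest is cycle (2) at 0.9391 (≤1, no arbitrage).

0.9391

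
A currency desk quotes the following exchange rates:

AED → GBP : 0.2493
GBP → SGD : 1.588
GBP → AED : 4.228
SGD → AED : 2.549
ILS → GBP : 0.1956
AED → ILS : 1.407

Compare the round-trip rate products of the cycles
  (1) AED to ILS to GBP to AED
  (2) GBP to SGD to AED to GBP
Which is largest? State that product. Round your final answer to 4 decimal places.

(1) 1.407 × 0.1956 × 4.228 = 1.16358
(2) 1.588 × 2.549 × 0.2493 = 1.00912
Highest is cycle (1) at 1.1636 (>1, arbitrage).

1.1636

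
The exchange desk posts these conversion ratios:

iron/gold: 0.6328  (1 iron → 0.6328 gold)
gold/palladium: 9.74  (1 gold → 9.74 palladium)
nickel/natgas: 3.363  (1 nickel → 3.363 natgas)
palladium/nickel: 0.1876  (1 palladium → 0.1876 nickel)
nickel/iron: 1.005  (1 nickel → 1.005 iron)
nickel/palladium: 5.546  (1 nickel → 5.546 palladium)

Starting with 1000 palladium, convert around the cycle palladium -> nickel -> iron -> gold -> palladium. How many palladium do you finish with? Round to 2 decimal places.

1162.05

1000 palladium × 0.1876 = 187.6 nickel
187.6 nickel × 1.005 = 188.538 iron
188.538 iron × 0.6328 = 119.3068464 gold
119.3068464 gold × 9.74 = 1162.048683936 palladium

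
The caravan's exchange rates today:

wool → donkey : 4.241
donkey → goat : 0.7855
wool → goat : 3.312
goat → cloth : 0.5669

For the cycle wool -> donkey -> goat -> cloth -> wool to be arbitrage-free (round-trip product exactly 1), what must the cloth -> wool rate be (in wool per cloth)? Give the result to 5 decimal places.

0.52952

Known legs of the cycle: 4.241 × 0.7855 × 0.5669 = 1.88851708795
For no arbitrage the full-cycle product must be 1, so the missing rate is 1 / 1.88851708795 ≈ 0.5295160.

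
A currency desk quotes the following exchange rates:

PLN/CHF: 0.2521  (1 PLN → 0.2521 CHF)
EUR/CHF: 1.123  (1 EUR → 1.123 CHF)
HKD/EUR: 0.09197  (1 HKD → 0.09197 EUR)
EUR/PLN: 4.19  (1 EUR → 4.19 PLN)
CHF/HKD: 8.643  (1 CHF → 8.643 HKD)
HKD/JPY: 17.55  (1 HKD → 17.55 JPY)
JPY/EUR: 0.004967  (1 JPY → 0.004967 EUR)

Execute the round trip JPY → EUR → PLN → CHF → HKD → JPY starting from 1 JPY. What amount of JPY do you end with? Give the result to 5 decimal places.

0.79583

1 JPY × 0.004967 = 0.004967 EUR
0.004967 EUR × 4.19 = 0.02081173 PLN
0.02081173 PLN × 0.2521 = 0.005246637133 CHF
0.005246637133 CHF × 8.643 = 0.045346684740519 HKD
0.045346684740519 HKD × 17.55 = 0.79583431719610845 JPY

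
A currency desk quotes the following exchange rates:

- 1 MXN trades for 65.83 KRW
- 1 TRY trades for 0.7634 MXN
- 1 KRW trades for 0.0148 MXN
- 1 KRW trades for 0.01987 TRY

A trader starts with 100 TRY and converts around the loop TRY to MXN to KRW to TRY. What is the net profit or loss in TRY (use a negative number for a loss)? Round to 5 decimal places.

100 TRY × 0.7634 = 76.34 MXN
76.34 MXN × 65.83 = 5025.4622 KRW
5025.4622 KRW × 0.01987 = 99.855933914 TRY
Net change: 99.855933914 − 100 = -0.144066086 TRY

-0.14407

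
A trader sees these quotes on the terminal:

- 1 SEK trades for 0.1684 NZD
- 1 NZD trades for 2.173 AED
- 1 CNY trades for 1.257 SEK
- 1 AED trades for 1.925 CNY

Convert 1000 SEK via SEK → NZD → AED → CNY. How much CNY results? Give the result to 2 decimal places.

1000 SEK × 0.1684 = 168.4 NZD
168.4 NZD × 2.173 = 365.9332 AED
365.9332 AED × 1.925 = 704.42141 CNY

704.42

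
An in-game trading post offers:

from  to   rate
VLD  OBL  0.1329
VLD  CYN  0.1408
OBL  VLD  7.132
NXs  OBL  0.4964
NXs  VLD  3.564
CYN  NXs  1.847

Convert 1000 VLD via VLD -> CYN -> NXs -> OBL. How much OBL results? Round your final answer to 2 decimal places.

1000 VLD × 0.1408 = 140.8 CYN
140.8 CYN × 1.847 = 260.0576 NXs
260.0576 NXs × 0.4964 = 129.09259264 OBL

129.09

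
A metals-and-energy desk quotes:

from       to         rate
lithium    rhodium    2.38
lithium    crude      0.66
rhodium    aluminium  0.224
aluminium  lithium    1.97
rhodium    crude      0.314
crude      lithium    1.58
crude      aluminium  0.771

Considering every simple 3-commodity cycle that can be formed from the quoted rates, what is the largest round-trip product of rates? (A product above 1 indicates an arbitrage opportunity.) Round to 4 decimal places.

1.1808

crude→lithium→rhodium→crude: 1.58 × 2.38 × 0.314 = 1.18077
rhodium→aluminium→lithium→rhodium: 0.224 × 1.97 × 2.38 = 1.05025
crude→aluminium→lithium→crude: 0.771 × 1.97 × 0.66 = 1.00245
Maximum is crude→lithium→rhodium→crude at 1.1808; arbitrage exists.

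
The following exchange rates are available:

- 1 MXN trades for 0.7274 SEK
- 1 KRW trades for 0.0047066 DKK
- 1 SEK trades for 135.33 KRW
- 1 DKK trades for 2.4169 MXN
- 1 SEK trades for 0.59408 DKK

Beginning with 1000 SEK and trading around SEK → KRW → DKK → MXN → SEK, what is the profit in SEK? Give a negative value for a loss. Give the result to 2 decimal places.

1000 SEK × 135.33 = 135330 KRW
135330 KRW × 0.0047066 = 636.944178 DKK
636.944178 DKK × 2.4169 = 1539.4303838082 MXN
1539.4303838082 MXN × 0.7274 = 1119.78166118208468 SEK
Net change: 1119.78166118208468 − 1000 = 119.78166118208468 SEK

119.78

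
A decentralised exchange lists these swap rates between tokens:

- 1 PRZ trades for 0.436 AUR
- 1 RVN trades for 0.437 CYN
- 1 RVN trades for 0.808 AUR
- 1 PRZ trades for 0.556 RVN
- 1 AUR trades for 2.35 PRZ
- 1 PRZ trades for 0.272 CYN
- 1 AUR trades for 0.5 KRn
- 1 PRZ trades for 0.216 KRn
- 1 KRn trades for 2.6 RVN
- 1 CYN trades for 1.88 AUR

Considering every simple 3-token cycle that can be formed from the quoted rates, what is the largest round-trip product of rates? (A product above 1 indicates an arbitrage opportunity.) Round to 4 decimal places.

CYN→AUR→PRZ→CYN: 1.88 × 2.35 × 0.272 = 1.20170
RVN→AUR→PRZ→RVN: 0.808 × 2.35 × 0.556 = 1.05573
KRn→RVN→AUR→KRn: 2.6 × 0.808 × 0.5 = 1.05040
Maximum is CYN→AUR→PRZ→CYN at 1.2017; arbitrage exists.

1.2017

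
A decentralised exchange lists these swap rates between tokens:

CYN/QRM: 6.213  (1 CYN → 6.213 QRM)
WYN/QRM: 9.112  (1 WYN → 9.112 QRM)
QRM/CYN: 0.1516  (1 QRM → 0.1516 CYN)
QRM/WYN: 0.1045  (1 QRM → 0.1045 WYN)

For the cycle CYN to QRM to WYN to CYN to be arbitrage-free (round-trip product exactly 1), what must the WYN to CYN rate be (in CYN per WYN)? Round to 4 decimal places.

Known legs of the cycle: 6.213 × 0.1045 = 0.6492585
For no arbitrage the full-cycle product must be 1, so the missing rate is 1 / 0.6492585 ≈ 1.540219.

1.5402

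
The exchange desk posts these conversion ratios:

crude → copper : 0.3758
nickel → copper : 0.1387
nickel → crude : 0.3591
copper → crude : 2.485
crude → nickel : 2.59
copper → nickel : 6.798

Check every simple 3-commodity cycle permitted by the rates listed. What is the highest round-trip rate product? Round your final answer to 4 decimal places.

crude→copper→nickel→crude: 0.3758 × 6.798 × 0.3591 = 0.91739
crude→nickel→copper→crude: 2.59 × 0.1387 × 2.485 = 0.89269
Maximum is crude→copper→nickel→crude at 0.9174; no arbitrage — every cycle loses value.

0.9174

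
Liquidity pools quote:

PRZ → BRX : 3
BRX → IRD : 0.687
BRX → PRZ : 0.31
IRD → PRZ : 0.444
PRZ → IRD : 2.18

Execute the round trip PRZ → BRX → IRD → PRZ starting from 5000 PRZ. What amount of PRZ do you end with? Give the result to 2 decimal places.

5000 PRZ × 3 = 15000 BRX
15000 BRX × 0.687 = 10305 IRD
10305 IRD × 0.444 = 4575.42 PRZ

4575.42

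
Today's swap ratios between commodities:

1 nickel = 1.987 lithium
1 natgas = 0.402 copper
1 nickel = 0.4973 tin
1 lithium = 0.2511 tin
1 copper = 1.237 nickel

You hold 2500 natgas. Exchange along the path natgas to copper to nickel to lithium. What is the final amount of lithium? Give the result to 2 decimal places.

2470.21

2500 natgas × 0.402 = 1005 copper
1005 copper × 1.237 = 1243.185 nickel
1243.185 nickel × 1.987 = 2470.208595 lithium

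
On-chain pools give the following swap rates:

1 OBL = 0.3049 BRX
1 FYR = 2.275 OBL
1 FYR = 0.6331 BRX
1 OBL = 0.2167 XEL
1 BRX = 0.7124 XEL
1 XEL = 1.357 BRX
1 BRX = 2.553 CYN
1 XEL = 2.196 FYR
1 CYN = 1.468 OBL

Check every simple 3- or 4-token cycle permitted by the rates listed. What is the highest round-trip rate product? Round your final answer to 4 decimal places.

CYN→OBL→BRX→CYN: 1.468 × 0.3049 × 2.553 = 1.14271
XEL→BRX→CYN→OBL→XEL: 1.357 × 2.553 × 1.468 × 0.2167 = 1.10209
XEL→FYR→OBL→BRX→XEL: 2.196 × 2.275 × 0.3049 × 0.7124 = 1.08516
XEL→FYR→OBL→XEL: 2.196 × 2.275 × 0.2167 = 1.08261
XEL→FYR→BRX→XEL: 2.196 × 0.6331 × 0.7124 = 0.99044
Maximum is CYN→OBL→BRX→CYN at 1.1427; arbitrage exists.

1.1427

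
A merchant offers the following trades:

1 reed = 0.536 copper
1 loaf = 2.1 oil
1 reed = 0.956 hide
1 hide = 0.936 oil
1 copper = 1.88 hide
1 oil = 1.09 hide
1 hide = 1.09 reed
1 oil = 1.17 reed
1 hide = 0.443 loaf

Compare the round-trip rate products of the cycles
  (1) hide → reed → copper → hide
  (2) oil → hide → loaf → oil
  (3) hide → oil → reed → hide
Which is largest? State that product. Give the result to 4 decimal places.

(1) 1.09 × 0.536 × 1.88 = 1.09837
(2) 1.09 × 0.443 × 2.1 = 1.01403
(3) 0.936 × 1.17 × 0.956 = 1.04693
Highest is cycle (1) at 1.0984 (>1, arbitrage).

1.0984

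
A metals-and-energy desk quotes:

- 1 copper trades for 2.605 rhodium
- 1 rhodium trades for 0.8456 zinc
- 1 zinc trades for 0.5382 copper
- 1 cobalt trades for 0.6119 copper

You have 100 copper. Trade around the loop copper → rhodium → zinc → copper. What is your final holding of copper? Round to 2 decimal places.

100 copper × 2.605 = 260.5 rhodium
260.5 rhodium × 0.8456 = 220.2788 zinc
220.2788 zinc × 0.5382 = 118.55405016 copper

118.55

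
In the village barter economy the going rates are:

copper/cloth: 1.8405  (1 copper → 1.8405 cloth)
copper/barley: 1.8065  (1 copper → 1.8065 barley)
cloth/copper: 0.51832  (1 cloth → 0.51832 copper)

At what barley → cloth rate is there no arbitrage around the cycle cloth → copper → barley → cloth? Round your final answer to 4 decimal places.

Known legs of the cycle: 0.51832 × 1.8065 = 0.93634508
For no arbitrage the full-cycle product must be 1, so the missing rate is 1 / 0.93634508 ≈ 1.067982.

1.0680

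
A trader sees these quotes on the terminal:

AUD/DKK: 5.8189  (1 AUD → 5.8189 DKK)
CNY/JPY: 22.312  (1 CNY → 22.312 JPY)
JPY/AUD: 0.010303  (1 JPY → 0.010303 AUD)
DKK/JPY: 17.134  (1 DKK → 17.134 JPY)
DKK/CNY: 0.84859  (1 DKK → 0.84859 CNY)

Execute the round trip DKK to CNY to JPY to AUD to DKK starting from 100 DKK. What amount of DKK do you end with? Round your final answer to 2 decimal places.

113.51

100 DKK × 0.84859 = 84.859 CNY
84.859 CNY × 22.312 = 1893.374008 JPY
1893.374008 JPY × 0.010303 = 19.507432404424 AUD
19.507432404424 AUD × 5.8189 = 113.5117984181028136 DKK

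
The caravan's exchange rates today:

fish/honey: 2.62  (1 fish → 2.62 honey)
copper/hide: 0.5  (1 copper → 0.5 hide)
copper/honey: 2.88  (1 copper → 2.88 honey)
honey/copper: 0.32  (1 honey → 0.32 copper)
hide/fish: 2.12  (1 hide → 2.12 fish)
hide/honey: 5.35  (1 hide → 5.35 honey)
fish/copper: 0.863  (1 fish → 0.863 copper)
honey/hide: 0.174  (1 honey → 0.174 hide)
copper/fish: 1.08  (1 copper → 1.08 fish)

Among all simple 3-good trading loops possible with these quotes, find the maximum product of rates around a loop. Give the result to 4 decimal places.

0.9665

honey→hide→fish→honey: 0.174 × 2.12 × 2.62 = 0.96647
fish→copper→hide→fish: 0.863 × 0.5 × 2.12 = 0.91478
honey→copper→fish→honey: 0.32 × 1.08 × 2.62 = 0.90547
honey→copper→hide→honey: 0.32 × 0.5 × 5.35 = 0.85600
Maximum is honey→hide→fish→honey at 0.9665; no arbitrage — every cycle loses value.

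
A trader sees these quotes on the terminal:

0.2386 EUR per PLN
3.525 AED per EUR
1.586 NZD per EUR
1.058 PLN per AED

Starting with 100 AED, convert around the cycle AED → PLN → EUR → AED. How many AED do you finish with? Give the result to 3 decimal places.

100 AED × 1.058 = 105.8 PLN
105.8 PLN × 0.2386 = 25.24388 EUR
25.24388 EUR × 3.525 = 88.984677 AED

88.985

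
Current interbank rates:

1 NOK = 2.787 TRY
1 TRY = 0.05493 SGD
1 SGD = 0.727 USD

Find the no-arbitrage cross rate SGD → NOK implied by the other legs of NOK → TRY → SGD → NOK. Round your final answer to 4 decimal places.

Known legs of the cycle: 2.787 × 0.05493 = 0.15308991
For no arbitrage the full-cycle product must be 1, so the missing rate is 1 / 0.15308991 ≈ 6.532109.

6.5321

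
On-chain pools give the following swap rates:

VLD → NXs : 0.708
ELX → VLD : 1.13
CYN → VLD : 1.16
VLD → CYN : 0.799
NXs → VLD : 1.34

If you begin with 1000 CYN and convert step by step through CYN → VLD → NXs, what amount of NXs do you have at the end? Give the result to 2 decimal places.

1000 CYN × 1.16 = 1160 VLD
1160 VLD × 0.708 = 821.28 NXs

821.28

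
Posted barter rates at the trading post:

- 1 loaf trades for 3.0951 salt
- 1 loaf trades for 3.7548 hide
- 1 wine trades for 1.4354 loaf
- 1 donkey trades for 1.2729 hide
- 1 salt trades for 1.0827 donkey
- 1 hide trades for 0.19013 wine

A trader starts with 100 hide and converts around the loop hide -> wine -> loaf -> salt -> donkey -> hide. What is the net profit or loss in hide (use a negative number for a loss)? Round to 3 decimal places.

16.413

100 hide × 0.19013 = 19.013 wine
19.013 wine × 1.4354 = 27.2912602 loaf
27.2912602 loaf × 3.0951 = 84.46917944502 salt
84.46917944502 salt × 1.0827 = 91.454780585123154 donkey
91.454780585123154 donkey × 1.2729 = 116.4127902068032627266 hide
Net change: 116.4127902068032627266 − 100 = 16.4127902068032627266 hide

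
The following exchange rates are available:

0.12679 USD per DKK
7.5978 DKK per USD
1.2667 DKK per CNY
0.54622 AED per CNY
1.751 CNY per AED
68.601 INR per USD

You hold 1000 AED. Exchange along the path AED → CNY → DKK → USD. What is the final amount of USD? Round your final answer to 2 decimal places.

1000 AED × 1.751 = 1751 CNY
1751 CNY × 1.2667 = 2217.9917 DKK
2217.9917 DKK × 0.12679 = 281.219167643 USD

281.22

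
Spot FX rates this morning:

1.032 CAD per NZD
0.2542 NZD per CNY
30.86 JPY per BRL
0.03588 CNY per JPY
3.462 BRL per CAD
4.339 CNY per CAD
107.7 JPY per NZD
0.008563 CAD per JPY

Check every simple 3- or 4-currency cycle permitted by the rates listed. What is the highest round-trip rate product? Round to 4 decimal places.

1.1383

CNY→NZD→CAD→CNY: 0.2542 × 1.032 × 4.339 = 1.13827
CNY→NZD→JPY→CAD→CNY: 0.2542 × 107.7 × 0.008563 × 4.339 = 1.01720
CNY→NZD→JPY→CNY: 0.2542 × 107.7 × 0.03588 = 0.98230
JPY→CAD→BRL→JPY: 0.008563 × 3.462 × 30.86 = 0.91485
Maximum is CNY→NZD→CAD→CNY at 1.1383; arbitrage exists.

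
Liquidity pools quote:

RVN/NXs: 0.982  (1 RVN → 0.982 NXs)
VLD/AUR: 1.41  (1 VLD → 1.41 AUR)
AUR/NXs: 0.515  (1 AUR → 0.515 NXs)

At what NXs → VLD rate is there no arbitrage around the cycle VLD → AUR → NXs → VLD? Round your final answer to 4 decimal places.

Known legs of the cycle: 1.41 × 0.515 = 0.72615
For no arbitrage the full-cycle product must be 1, so the missing rate is 1 / 0.72615 ≈ 1.377126.

1.3771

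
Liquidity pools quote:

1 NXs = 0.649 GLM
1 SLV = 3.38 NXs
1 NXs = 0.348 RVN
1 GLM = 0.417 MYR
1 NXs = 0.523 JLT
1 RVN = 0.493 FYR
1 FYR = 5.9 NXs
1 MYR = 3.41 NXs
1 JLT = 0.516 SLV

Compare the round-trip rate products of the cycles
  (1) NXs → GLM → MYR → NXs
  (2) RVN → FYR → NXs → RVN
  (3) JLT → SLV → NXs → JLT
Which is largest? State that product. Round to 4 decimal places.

(1) 0.649 × 0.417 × 3.41 = 0.92286
(2) 0.493 × 5.9 × 0.348 = 1.01223
(3) 0.516 × 3.38 × 0.523 = 0.91215
Highest is cycle (2) at 1.0122 (>1, arbitrage).

1.0122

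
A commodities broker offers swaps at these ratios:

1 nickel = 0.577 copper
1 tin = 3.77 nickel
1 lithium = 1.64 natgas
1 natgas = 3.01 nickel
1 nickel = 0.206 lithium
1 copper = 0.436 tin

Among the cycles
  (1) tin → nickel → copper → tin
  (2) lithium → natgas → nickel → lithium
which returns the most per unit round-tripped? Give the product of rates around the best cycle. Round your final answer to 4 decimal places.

1.0169

(1) 3.77 × 0.577 × 0.436 = 0.94843
(2) 1.64 × 3.01 × 0.206 = 1.01690
Highest is cycle (2) at 1.0169 (>1, arbitrage).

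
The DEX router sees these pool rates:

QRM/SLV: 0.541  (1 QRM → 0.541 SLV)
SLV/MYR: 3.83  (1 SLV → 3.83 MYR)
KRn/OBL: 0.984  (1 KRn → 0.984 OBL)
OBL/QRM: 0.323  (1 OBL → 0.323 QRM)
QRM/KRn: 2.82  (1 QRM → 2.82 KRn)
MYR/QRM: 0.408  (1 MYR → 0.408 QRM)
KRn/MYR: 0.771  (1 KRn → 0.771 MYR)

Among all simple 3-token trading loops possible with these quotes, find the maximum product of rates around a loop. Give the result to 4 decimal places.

OBL→QRM→KRn→OBL: 0.323 × 2.82 × 0.984 = 0.89629
QRM→KRn→MYR→QRM: 2.82 × 0.771 × 0.408 = 0.88708
QRM→SLV→MYR→QRM: 0.541 × 3.83 × 0.408 = 0.84539
Maximum is OBL→QRM→KRn→OBL at 0.8963; no arbitrage — every cycle loses value.

0.8963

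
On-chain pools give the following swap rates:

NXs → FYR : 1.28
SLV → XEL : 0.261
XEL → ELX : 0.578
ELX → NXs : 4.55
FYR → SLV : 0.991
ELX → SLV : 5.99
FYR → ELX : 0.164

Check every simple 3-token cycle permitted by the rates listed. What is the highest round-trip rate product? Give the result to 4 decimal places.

0.9551

NXs→FYR→ELX→NXs: 1.28 × 0.164 × 4.55 = 0.95514
ELX→SLV→XEL→ELX: 5.99 × 0.261 × 0.578 = 0.90364
Maximum is NXs→FYR→ELX→NXs at 0.9551; no arbitrage — every cycle loses value.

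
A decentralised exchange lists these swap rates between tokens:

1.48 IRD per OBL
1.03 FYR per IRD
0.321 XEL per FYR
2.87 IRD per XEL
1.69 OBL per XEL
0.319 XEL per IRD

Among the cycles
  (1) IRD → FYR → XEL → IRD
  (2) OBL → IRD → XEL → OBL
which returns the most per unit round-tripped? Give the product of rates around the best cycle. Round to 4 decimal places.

0.9489

(1) 1.03 × 0.321 × 2.87 = 0.94891
(2) 1.48 × 0.319 × 1.69 = 0.79788
Highest is cycle (1) at 0.9489 (≤1, no arbitrage).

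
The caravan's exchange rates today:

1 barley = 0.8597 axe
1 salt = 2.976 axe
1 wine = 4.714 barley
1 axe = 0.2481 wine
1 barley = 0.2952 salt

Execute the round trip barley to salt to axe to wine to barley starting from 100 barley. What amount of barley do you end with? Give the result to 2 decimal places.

100 barley × 0.2952 = 29.52 salt
29.52 salt × 2.976 = 87.85152 axe
87.85152 axe × 0.2481 = 21.795962112 wine
21.795962112 wine × 4.714 = 102.746165395968 barley

102.75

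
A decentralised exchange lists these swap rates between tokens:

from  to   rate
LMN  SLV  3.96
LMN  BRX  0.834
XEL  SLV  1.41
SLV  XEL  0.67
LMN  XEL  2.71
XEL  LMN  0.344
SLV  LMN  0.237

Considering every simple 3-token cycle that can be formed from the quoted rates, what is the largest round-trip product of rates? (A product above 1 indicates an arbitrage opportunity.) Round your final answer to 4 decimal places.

0.9127

XEL→LMN→SLV→XEL: 0.344 × 3.96 × 0.67 = 0.91270
XEL→SLV→LMN→XEL: 1.41 × 0.237 × 2.71 = 0.90560
Maximum is XEL→LMN→SLV→XEL at 0.9127; no arbitrage — every cycle loses value.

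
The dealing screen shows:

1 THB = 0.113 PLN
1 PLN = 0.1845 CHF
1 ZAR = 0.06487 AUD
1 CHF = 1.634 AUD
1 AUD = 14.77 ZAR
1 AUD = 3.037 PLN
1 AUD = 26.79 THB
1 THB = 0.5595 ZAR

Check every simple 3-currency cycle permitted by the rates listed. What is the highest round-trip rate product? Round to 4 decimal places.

0.9723

THB→ZAR→AUD→THB: 0.5595 × 0.06487 × 26.79 = 0.97234
AUD→PLN→CHF→AUD: 3.037 × 0.1845 × 1.634 = 0.91557
Maximum is THB→ZAR→AUD→THB at 0.9723; no arbitrage — every cycle loses value.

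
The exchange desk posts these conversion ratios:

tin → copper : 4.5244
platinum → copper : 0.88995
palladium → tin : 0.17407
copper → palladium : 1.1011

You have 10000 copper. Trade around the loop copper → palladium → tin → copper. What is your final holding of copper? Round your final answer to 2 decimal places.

8671.85

10000 copper × 1.1011 = 11011 palladium
11011 palladium × 0.17407 = 1916.68477 tin
1916.68477 tin × 4.5244 = 8671.848573388 copper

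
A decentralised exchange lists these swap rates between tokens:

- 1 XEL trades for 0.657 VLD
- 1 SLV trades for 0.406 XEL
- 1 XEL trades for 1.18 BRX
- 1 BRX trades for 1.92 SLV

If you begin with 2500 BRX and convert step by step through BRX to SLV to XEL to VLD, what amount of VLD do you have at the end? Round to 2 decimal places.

1280.36

2500 BRX × 1.92 = 4800 SLV
4800 SLV × 0.406 = 1948.8 XEL
1948.8 XEL × 0.657 = 1280.3616 VLD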